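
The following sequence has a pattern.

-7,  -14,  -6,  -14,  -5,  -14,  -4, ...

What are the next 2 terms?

-14, -3

Taking every 2nd term gives 2 separate tracks.
Subsequence A: -7, -6, -5, -4. Adding 1 each time.
Subsequence B: -14, -14, -14. The constant sequence -14.
Position 8 falls in subsequence B as its term 4, giving -14.
Position 9 → subsequence A, term 5 = -3.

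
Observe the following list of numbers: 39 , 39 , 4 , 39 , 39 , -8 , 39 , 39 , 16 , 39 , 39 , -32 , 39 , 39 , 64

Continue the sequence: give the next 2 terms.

39, 39

Reading positions in blocks of 3 reveals the pattern AAB — 2 tracks woven together.
Stream A: 39, 39, 39, 39, 39, 39, 39, 39, 39, 39 (the constant sequence 39).
Stream B: 4, -8, 16, -32, 64 (multiplying by -2 each time).
Position 16 falls in stream A as its term 11, giving 39.
Position 17 → stream A, term 12 = 39.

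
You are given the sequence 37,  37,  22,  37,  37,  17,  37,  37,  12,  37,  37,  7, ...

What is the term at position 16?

37

The slot pattern repeats as AAB (period 3), so there are 2 interleaved tracks.
Stream A: 37, 37, 37, 37, 37, 37, 37, 37. The constant sequence 37.
Stream B: 22, 17, 12, 7. Linear: a_n = 27 − 5·n.
Term 16 comes from stream A (its 11th entry): 37.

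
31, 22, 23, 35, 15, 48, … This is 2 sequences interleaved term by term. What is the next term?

7

Positions 1, 3, 5, … form one subsequence and positions 2, 4, 6, … form another.
Track A: 31, 23, 15. Arithmetic, step −8.
Track B: 22, 35, 48. Arithmetic, step +13.
The 7th slot belongs to track A; its 4th term is 7.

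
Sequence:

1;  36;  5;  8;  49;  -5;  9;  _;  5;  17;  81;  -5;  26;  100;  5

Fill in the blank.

64

Read the sequence 3 terms at a time; column i is its own pattern.
Track A: 1, 8, 9, 17, 26 (each term equals the sum of the previous two).
Track B: 36, 49, ?, 81, 100 (perfect squares starting at 6²).
Track C: 5, -5, 5, -5, 5 (alternating ±5).
Track B's pattern makes the blank 64.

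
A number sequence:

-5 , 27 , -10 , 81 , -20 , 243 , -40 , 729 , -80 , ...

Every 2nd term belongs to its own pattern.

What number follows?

2187

Positions 1, 3, 5, … form one subsequence and positions 2, 4, 6, … form another.
Track A: -5, -10, -20, -40, -80. Geometric, ×2 each step.
Track B: 27, 81, 243, 729. Successive powers of 3.
Position 10 falls in track B as its term 5, giving 2187.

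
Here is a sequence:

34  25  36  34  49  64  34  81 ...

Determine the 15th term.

196

The slot pattern repeats as ABB (period 3), so there are 2 interleaved tracks.
Track A: 34, 34, 34 — the constant sequence 34.
Track B: 25, 36, 49, 64, 81 — consecutive squares n² from n = 5.
Term 15 comes from track B (its 10th entry): 196.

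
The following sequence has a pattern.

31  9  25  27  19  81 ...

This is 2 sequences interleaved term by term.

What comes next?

Odd-indexed and even-indexed terms follow separate rules.
Stream A: 31, 25, 19 — subtracting 6 each time.
Stream B: 9, 27, 81 — powers of 3.
The 7th slot belongs to stream A; its 4th term is 13.

13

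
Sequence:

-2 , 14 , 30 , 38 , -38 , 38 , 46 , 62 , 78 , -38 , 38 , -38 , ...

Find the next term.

The slot pattern repeats as AAABBB (period 6), so there are 2 interleaved tracks.
Stream A = -2, 14, 30, 46, 62, 78: arithmetic with common difference +16.
Stream B = 38, -38, 38, -38, 38, -38: the oscillation 38·(−1)^(n+1).
Term 13 comes from stream A (its 7th entry): 94.

94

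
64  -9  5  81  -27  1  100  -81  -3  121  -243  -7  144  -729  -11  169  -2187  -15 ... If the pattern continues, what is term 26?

Split by position mod 3: positions 1, 4, 7, … form one track, and each other residue class forms its own.
Track A is 64, 81, 100, 121, 144, 169, which is the squares 8², 9², 10², ….
Track B is -9, -27, -81, -243, -729, -2187, which is multiplying by 3 each time.
Track C is 5, 1, -3, -7, -11, -15, which is arithmetic with common difference −4.
Term 26 comes from track B (its 9th entry): -59049.

-59049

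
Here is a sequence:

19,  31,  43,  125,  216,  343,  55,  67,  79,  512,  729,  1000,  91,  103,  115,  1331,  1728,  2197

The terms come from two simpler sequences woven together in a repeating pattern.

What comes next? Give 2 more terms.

The slot pattern repeats as AAABBB (period 6), so there are 2 interleaved tracks.
Track A = 19, 31, 43, 55, 67, 79, 91, 103, 115: arithmetic, step +12.
Track B = 125, 216, 343, 512, 729, 1000, 1331, 1728, 2197: perfect cubes starting at 5³.
The 19th slot belongs to track A; its 10th term is 127.
Position 20 → track A, term 11 = 139.

127, 139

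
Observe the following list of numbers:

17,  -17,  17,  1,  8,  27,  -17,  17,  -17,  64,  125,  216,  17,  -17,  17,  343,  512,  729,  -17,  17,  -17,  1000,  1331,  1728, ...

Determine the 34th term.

The slot pattern repeats as AAABBB (period 6), so there are 2 interleaved tracks.
Subsequence A is 17, -17, 17, -17, 17, -17, 17, -17, 17, -17, 17, -17, which is alternating ±17.
Subsequence B is 1, 8, 27, 64, 125, 216, 343, 512, 729, 1000, 1331, 1728, which is the cubes 1³, 2³, 3³, ….
Position 34 → subsequence B, term 16 = 4096.

4096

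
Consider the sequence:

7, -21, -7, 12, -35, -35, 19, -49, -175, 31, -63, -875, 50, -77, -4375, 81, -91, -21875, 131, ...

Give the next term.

-105

Taking every 3rd term gives 3 separate tracks.
Track A: 7, 12, 19, 31, 50, 81, 131 — each term equals the sum of the previous two.
Track B: -21, -35, -49, -63, -77, -91 — arithmetic, step −14.
Track C: -7, -35, -175, -875, -4375, -21875 — multiplying by 5 each time.
The 20th slot belongs to track B; its 7th term is -105.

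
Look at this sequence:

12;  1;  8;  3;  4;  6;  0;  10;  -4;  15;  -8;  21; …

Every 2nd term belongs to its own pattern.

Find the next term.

The terms cycle through 2 interleaved subsequences.
Stream A: 12, 8, 4, 0, -4, -8 (arithmetic with common difference −4).
Stream B: 1, 3, 6, 10, 15, 21 (triangular numbers starting at T_1).
The 13th slot belongs to stream A; its 7th term is -12.

-12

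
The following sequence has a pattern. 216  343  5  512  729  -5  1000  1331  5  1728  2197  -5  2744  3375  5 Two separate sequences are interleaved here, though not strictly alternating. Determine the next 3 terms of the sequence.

4096, 4913, -5

Positions follow the repeating pattern AAB; grouping by letter gives 2 tracks.
Subsequence A: 216, 343, 512, 729, 1000, 1331, 1728, 2197, 2744, 3375 (perfect cubes starting at 6³).
Subsequence B: 5, -5, 5, -5, 5 (alternating ±5).
Position 16 falls in subsequence A as its term 11, giving 4096.
The 17th slot belongs to subsequence A; its 12th term is 4913.
Term 18 comes from subsequence B (its 6th entry): -5.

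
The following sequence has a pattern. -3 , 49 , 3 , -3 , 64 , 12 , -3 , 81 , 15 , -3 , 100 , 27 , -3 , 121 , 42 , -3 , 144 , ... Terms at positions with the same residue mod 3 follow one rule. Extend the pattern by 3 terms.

69, -3, 169

Split by position mod 3 into 3 tracks.
Stream A: -3, -3, -3, -3, -3, -3. The constant sequence -3.
Stream B: 49, 64, 81, 100, 121, 144. Perfect squares starting at 7².
Stream C: 3, 12, 15, 27, 42. Each term equals the sum of the previous two.
The 18th slot belongs to stream C; its 6th term is 69.
Position 19 → stream A, term 7 = -3.
The 20th slot belongs to stream B; its 7th term is 169.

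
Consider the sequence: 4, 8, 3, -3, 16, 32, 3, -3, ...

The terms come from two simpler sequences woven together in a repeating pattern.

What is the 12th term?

Reading positions in blocks of 4 reveals the pattern AABB — 2 tracks woven together.
Track A: 4, 8, 16, 32 — successive powers of 2.
Track B: 3, -3, 3, -3 — oscillating between 3 and -3.
Position 12 falls in track B as its term 6, giving -3.

-3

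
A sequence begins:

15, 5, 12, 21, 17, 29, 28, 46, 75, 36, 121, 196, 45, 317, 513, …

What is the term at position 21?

Reading positions in blocks of 3 reveals the pattern ABB — 2 tracks woven together.
Subsequence A = 15, 21, 28, 36, 45: the triangular numbers T_5, T_6, ….
Subsequence B = 5, 12, 17, 29, 46, 75, 121, 196, 317, 513: each term equals the sum of the previous two.
Position 21 falls in subsequence B as its term 14, giving 3516.

3516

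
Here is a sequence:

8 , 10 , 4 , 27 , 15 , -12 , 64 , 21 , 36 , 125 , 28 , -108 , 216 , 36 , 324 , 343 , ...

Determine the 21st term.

2916

Read the sequence 3 terms at a time; column i is its own pattern.
Track A: 8, 27, 64, 125, 216, 343. Perfect cubes starting at 2³.
Track B: 10, 15, 21, 28, 36. Triangular numbers n(n+1)/2 for n = 4, 5, ….
Track C: 4, -12, 36, -108, 324. Geometric, ×-3 each step.
Term 21 comes from track C (its 7th entry): 2916.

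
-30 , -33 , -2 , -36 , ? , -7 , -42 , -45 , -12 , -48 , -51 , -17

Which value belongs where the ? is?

-39

Reading positions in blocks of 3 reveals the pattern AAB — 2 tracks woven together.
Track A is -30, -33, -36, ?, -42, -45, -48, -51, which is arithmetic with common difference −3.
Track B is -2, -7, -12, -17, which is arithmetic, step −5.
The gap is track A's term 4; the rule gives -39.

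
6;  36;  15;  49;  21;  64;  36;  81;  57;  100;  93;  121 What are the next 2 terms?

Taking every 2nd term gives 2 separate tracks.
Track A is 6, 15, 21, 36, 57, 93, which is Fibonacci-style (each term is the sum of the two before it).
Track B is 36, 49, 64, 81, 100, 121, which is perfect squares starting at 6².
Position 13 falls in track A as its term 7, giving 150.
Position 14 → track B, term 7 = 144.

150, 144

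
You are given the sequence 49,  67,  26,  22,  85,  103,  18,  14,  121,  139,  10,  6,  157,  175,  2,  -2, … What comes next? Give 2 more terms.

193, 211

Positions follow the repeating pattern AABB; grouping by letter gives 2 tracks.
Track A: 49, 67, 85, 103, 121, 139, 157, 175 — arithmetic, step +18.
Track B: 26, 22, 18, 14, 10, 6, 2, -2 — arithmetic with common difference −4.
Position 17 falls in track A as its term 9, giving 193.
Term 18 comes from track A (its 10th entry): 211.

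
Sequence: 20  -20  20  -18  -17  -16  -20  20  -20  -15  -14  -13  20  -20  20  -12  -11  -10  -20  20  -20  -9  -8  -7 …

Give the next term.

The slot pattern repeats as AAABBB (period 6), so there are 2 interleaved tracks.
Track A: 20, -20, 20, -20, 20, -20, 20, -20, 20, -20, 20, -20. The oscillation 20·(−1)^(n+1).
Track B: -18, -17, -16, -15, -14, -13, -12, -11, -10, -9, -8, -7. Arithmetic, step +1.
Term 25 comes from track A (its 13th entry): 20.

20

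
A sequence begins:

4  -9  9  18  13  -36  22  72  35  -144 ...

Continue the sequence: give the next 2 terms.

57, 288

Split by position mod 2 into 2 tracks.
Stream A: 4, 9, 13, 22, 35. A Fibonacci-like recurrence a_n = a_{n-1} + a_{n-2}.
Stream B: -9, 18, -36, 72, -144. Geometric, ×-2 each step.
Term 11 comes from stream A (its 6th entry): 57.
Position 12 → stream B, term 6 = 288.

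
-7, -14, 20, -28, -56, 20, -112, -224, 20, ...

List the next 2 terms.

The slot pattern repeats as AAB (period 3), so there are 2 interleaved tracks.
Track A: -7, -14, -28, -56, -112, -224. Geometric with ratio 2.
Track B: 20, 20, 20. Constant 20.
Position 10 falls in track A as its term 7, giving -448.
Position 11 → track A, term 8 = -896.

-448, -896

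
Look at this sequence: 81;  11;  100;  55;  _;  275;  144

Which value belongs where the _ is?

Odd-indexed and even-indexed terms follow separate rules.
Stream A: 81, 100, ?, 144. Consecutive squares n² from n = 9.
Stream B: 11, 55, 275. A geometric progression (common ratio 5).
So the missing entry in stream A is 121.

121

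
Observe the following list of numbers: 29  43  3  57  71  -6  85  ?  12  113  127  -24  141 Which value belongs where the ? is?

99

Positions follow the repeating pattern AAB; grouping by letter gives 2 tracks.
Stream A: 29, 43, 57, 71, 85, ?, 113, 127, 141 — linear: a_n = 15 + 14·n.
Stream B: 3, -6, 12, -24 — a geometric progression (common ratio -2).
So the missing entry in stream A is 99.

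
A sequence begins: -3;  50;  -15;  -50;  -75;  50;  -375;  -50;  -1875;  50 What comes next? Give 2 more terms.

-9375, -50

Odd-indexed and even-indexed terms follow separate rules.
Track A is -3, -15, -75, -375, -1875, which is geometric, ×5 each step.
Track B is 50, -50, 50, -50, 50, which is the oscillation 50·(−1)^(n+1).
Term 11 comes from track A (its 6th entry): -9375.
The 12th slot belongs to track B; its 6th term is -50.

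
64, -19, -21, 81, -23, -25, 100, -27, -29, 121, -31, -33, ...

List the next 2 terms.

144, -35

Reading positions in blocks of 3 reveals the pattern ABB — 2 tracks woven together.
Track A is 64, 81, 100, 121, which is the squares 8², 9², 10², ….
Track B is -19, -21, -23, -25, -27, -29, -31, -33, which is arithmetic with common difference −2.
Position 13 falls in track A as its term 5, giving 144.
Position 14 → track B, term 9 = -35.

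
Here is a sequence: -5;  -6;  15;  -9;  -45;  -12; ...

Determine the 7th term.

Taking every 2nd term gives 2 separate tracks.
Subsequence A: -5, 15, -45. Geometric, ×-3 each step.
Subsequence B: -6, -9, -12. Arithmetic with common difference −3.
Term 7 comes from subsequence A (its 4th entry): 135.

135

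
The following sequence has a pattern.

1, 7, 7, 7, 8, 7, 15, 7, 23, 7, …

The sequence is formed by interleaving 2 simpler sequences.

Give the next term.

38

Positions 1, 3, 5, … form one subsequence and positions 2, 4, 6, … form another.
Stream A: 1, 7, 8, 15, 23. Fibonacci-style (each term is the sum of the two before it).
Stream B: 7, 7, 7, 7, 7. The constant sequence 7.
Position 11 → stream A, term 6 = 38.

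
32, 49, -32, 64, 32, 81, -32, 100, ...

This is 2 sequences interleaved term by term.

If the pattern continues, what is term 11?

Taking every 2nd term gives 2 separate tracks.
Track A: 32, -32, 32, -32. Oscillating between 32 and -32.
Track B: 49, 64, 81, 100. Consecutive squares n² from n = 7.
Term 11 comes from track A (its 6th entry): -32.

-32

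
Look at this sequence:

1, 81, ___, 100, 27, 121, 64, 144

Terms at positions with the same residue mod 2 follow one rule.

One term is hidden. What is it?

Odd-indexed and even-indexed terms follow separate rules.
Track A: 1, ?, 27, 64. The cubes 1³, 2³, 3³, ….
Track B: 81, 100, 121, 144. Perfect squares starting at 9².
Filling track A at index 2 by its rule yields 8.

8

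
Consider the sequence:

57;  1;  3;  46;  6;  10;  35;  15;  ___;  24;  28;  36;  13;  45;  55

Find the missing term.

Reading positions in blocks of 3 reveals the pattern ABB — 2 tracks woven together.
Track A = 57, 46, 35, 24, 13: subtracting 11 each time.
Track B = 1, 3, 6, 10, 15, ?, 28, 36, 45, 55: triangular numbers starting at T_1.
The gap is track B's term 6; the rule gives 21.

21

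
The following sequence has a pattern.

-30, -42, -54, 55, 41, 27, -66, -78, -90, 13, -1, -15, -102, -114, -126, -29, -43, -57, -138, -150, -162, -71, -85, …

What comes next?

Positions follow the repeating pattern AAABBB; grouping by letter gives 2 tracks.
Stream A = -30, -42, -54, -66, -78, -90, -102, -114, -126, -138, -150, -162: arithmetic with common difference −12.
Stream B = 55, 41, 27, 13, -1, -15, -29, -43, -57, -71, -85: linear: a_n = 69 − 14·n.
Position 24 falls in stream B as its term 12, giving -99.

-99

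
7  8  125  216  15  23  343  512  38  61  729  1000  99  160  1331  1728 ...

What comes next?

Positions follow the repeating pattern AABB; grouping by letter gives 2 tracks.
Track A is 7, 8, 15, 23, 38, 61, 99, 160, which is a Fibonacci-like recurrence a_n = a_{n-1} + a_{n-2}.
Track B is 125, 216, 343, 512, 729, 1000, 1331, 1728, which is consecutive cubes n³ from n = 5.
Term 17 comes from track A (its 9th entry): 259.

259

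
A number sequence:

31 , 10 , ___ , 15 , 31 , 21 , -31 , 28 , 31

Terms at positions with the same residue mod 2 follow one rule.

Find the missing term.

Taking every 2nd term gives 2 separate tracks.
Subsequence A: 31, ?, 31, -31, 31. Alternating ±31.
Subsequence B: 10, 15, 21, 28. Triangular numbers starting at T_4.
Subsequence A's pattern makes the blank -31.

-31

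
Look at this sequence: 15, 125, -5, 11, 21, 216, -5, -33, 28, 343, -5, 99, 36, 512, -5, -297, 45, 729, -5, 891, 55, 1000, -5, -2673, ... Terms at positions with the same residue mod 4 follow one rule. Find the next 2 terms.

Split by position mod 4 into 4 tracks.
Subsequence A: 15, 21, 28, 36, 45, 55. Triangular numbers starting at T_5.
Subsequence B: 125, 216, 343, 512, 729, 1000. The cubes 5³, 6³, 7³, ….
Subsequence C: -5, -5, -5, -5, -5, -5. Always -5.
Subsequence D: 11, -33, 99, -297, 891, -2673. Multiplying by -3 each time.
Position 25 → subsequence A, term 7 = 66.
Position 26 → subsequence B, term 7 = 1331.

66, 1331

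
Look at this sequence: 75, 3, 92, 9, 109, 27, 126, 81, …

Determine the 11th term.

Odd-indexed and even-indexed terms follow separate rules.
Subsequence A: 75, 92, 109, 126. Arithmetic with common difference +17.
Subsequence B: 3, 9, 27, 81. Successive powers of 3.
Position 11 falls in subsequence A as its term 6, giving 160.

160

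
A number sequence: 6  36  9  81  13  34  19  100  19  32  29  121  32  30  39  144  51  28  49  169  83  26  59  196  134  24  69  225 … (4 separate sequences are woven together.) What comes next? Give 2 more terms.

217, 22

Split by position mod 4 into 4 tracks.
Track A: 6, 13, 19, 32, 51, 83, 134 (a Fibonacci-like recurrence a_n = a_{n-1} + a_{n-2}).
Track B: 36, 34, 32, 30, 28, 26, 24 (subtracting 2 each time).
Track C: 9, 19, 29, 39, 49, 59, 69 (arithmetic, step +10).
Track D: 81, 100, 121, 144, 169, 196, 225 (consecutive squares n² from n = 9).
Position 29 falls in track A as its term 8, giving 217.
Term 30 comes from track B (its 8th entry): 22.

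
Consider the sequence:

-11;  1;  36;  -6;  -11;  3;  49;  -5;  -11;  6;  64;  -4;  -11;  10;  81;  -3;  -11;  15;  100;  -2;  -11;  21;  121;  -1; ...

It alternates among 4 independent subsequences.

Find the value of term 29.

The terms cycle through 4 interleaved subsequences.
Track A is -11, -11, -11, -11, -11, -11, which is always -11.
Track B is 1, 3, 6, 10, 15, 21, which is the triangular numbers T_1, T_2, ….
Track C is 36, 49, 64, 81, 100, 121, which is consecutive squares n² from n = 6.
Track D is -6, -5, -4, -3, -2, -1, which is arithmetic, step +1.
The 29th slot belongs to track A; its 8th term is -11.

-11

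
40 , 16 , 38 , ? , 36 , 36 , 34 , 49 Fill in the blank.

25

Split by position mod 2 into 2 tracks.
Track A is 40, 38, 36, 34, which is arithmetic, step −2.
Track B is 16, ?, 36, 49, which is perfect squares starting at 4².
So the missing entry in track B is 25.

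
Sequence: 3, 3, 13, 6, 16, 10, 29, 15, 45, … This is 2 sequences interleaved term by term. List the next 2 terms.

Taking every 2nd term gives 2 separate tracks.
Stream A: 3, 13, 16, 29, 45 — each term equals the sum of the previous two.
Stream B: 3, 6, 10, 15 — triangular numbers n(n+1)/2 for n = 2, 3, ….
Term 10 comes from stream B (its 5th entry): 21.
Position 11 → stream A, term 6 = 74.

21, 74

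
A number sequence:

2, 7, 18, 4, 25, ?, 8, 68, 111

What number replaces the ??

The slot pattern repeats as ABB (period 3), so there are 2 interleaved tracks.
Track A is 2, 4, 8, which is successive powers of 2.
Track B is 7, 18, 25, ?, 68, 111, which is each term equals the sum of the previous two.
So the missing entry in track B is 43.

43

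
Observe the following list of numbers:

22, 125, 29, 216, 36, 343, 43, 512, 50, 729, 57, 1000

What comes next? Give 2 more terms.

64, 1331

Positions 1, 3, 5, … form one subsequence and positions 2, 4, 6, … form another.
Track A: 22, 29, 36, 43, 50, 57 (linear: a_n = 15 + 7·n).
Track B: 125, 216, 343, 512, 729, 1000 (perfect cubes starting at 5³).
Term 13 comes from track A (its 7th entry): 64.
Position 14 → track B, term 7 = 1331.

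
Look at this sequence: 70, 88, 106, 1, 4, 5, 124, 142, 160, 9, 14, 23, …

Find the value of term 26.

Reading positions in blocks of 6 reveals the pattern AAABBB — 2 tracks woven together.
Subsequence A: 70, 88, 106, 124, 142, 160. Adding 18 each time.
Subsequence B: 1, 4, 5, 9, 14, 23. Fibonacci-style (each term is the sum of the two before it).
The 26th slot belongs to subsequence A; its 14th term is 304.

304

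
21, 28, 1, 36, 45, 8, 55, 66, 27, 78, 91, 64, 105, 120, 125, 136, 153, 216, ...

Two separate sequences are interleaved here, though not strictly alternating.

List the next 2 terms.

171, 190

Reading positions in blocks of 3 reveals the pattern AAB — 2 tracks woven together.
Track A = 21, 28, 36, 45, 55, 66, 78, 91, 105, 120, 136, 153: triangular numbers n(n+1)/2 for n = 6, 7, ….
Track B = 1, 8, 27, 64, 125, 216: consecutive cubes n³ from n = 1.
Position 19 falls in track A as its term 13, giving 171.
Term 20 comes from track A (its 14th entry): 190.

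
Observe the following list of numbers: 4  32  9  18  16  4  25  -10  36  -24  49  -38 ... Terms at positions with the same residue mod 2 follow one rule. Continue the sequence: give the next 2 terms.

64, -52

Taking every 2nd term gives 2 separate tracks.
Track A is 4, 9, 16, 25, 36, 49, which is consecutive squares n² from n = 2.
Track B is 32, 18, 4, -10, -24, -38, which is subtracting 14 each time.
Position 13 falls in track A as its term 7, giving 64.
The 14th slot belongs to track B; its 7th term is -52.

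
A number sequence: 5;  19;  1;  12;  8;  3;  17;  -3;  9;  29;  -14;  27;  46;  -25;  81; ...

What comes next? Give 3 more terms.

Split by position mod 3: positions 1, 4, 7, … form one track, and each other residue class forms its own.
Subsequence A: 5, 12, 17, 29, 46 — a Fibonacci-like recurrence a_n = a_{n-1} + a_{n-2}.
Subsequence B: 19, 8, -3, -14, -25 — linear: a_n = 30 − 11·n.
Subsequence C: 1, 3, 9, 27, 81 — successive powers of 3.
Position 16 → subsequence A, term 6 = 75.
Term 17 comes from subsequence B (its 6th entry): -36.
Position 18 → subsequence C, term 6 = 243.

75, -36, 243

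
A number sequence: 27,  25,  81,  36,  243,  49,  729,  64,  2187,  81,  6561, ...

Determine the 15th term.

Taking every 2nd term gives 2 separate tracks.
Stream A: 27, 81, 243, 729, 2187, 6561 — powers 3^3, 3^4, 3^5, ….
Stream B: 25, 36, 49, 64, 81 — perfect squares starting at 5².
Term 15 comes from stream A (its 8th entry): 59049.

59049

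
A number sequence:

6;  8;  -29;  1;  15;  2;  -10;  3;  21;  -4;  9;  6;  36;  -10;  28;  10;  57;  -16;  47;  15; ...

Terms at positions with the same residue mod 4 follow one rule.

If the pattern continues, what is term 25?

The terms cycle through 4 interleaved subsequences.
Track A: 6, 15, 21, 36, 57. Fibonacci-style (each term is the sum of the two before it).
Track B: 8, 2, -4, -10, -16. Arithmetic, step −6.
Track C: -29, -10, 9, 28, 47. Arithmetic, step +19.
Track D: 1, 3, 6, 10, 15. Triangular numbers n(n+1)/2 for n = 1, 2, ….
Position 25 falls in track A as its term 7, giving 150.

150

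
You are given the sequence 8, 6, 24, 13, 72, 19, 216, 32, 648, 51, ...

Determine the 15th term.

Taking every 2nd term gives 2 separate tracks.
Track A: 8, 24, 72, 216, 648 (multiplying by 3 each time).
Track B: 6, 13, 19, 32, 51 (a Fibonacci-like recurrence a_n = a_{n-1} + a_{n-2}).
Position 15 falls in track A as its term 8, giving 17496.

17496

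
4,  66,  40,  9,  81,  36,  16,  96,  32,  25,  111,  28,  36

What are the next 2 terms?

126, 24

Taking every 3rd term gives 3 separate tracks.
Stream A = 4, 9, 16, 25, 36: consecutive squares n² from n = 2.
Stream B = 66, 81, 96, 111: arithmetic with common difference +15.
Stream C = 40, 36, 32, 28: arithmetic with common difference −4.
The 14th slot belongs to stream B; its 5th term is 126.
The 15th slot belongs to stream C; its 5th term is 24.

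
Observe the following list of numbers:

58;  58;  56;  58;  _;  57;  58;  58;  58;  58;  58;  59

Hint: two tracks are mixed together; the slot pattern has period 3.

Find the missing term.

The slot pattern repeats as AAB (period 3), so there are 2 interleaved tracks.
Track A is 58, 58, 58, ?, 58, 58, 58, 58, which is always 58.
Track B is 56, 57, 58, 59, which is adding 1 each time.
The gap is track A's term 4; the rule gives 58.

58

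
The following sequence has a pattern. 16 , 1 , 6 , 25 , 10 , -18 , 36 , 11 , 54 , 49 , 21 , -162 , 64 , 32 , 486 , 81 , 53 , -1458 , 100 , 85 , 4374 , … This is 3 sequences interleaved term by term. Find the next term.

121

Taking every 3rd term gives 3 separate tracks.
Track A = 16, 25, 36, 49, 64, 81, 100: perfect squares starting at 4².
Track B = 1, 10, 11, 21, 32, 53, 85: each term equals the sum of the previous two.
Track C = 6, -18, 54, -162, 486, -1458, 4374: geometric, ×-3 each step.
The 22nd slot belongs to track A; its 8th term is 121.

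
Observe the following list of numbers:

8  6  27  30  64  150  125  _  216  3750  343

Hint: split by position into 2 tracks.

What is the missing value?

Positions 1, 3, 5, … form one subsequence and positions 2, 4, 6, … form another.
Stream A: 8, 27, 64, 125, 216, 343. Consecutive cubes n³ from n = 2.
Stream B: 6, 30, 150, ?, 3750. Geometric, ×5 each step.
So the missing entry in stream B is 750.

750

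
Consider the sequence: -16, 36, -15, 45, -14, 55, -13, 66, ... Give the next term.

Taking every 2nd term gives 2 separate tracks.
Subsequence A: -16, -15, -14, -13 (arithmetic with common difference +1).
Subsequence B: 36, 45, 55, 66 (triangular numbers n(n+1)/2 for n = 8, 9, …).
Term 9 comes from subsequence A (its 5th entry): -12.

-12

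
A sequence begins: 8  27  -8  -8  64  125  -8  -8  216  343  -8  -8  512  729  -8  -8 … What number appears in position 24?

Positions follow the repeating pattern AABB; grouping by letter gives 2 tracks.
Subsequence A: 8, 27, 64, 125, 216, 343, 512, 729 (consecutive cubes n³ from n = 2).
Subsequence B: -8, -8, -8, -8, -8, -8, -8, -8 (always -8).
Term 24 comes from subsequence B (its 12th entry): -8.

-8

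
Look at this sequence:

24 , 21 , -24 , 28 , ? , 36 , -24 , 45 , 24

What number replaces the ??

24

Odd-indexed and even-indexed terms follow separate rules.
Track A is 24, -24, ?, -24, 24, which is alternating ±24.
Track B is 21, 28, 36, 45, which is triangular numbers starting at T_6.
Track A's pattern makes the blank 24.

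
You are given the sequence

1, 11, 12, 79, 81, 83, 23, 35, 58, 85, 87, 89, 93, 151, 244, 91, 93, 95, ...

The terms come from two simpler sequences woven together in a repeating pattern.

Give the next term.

395

The slot pattern repeats as AAABBB (period 6), so there are 2 interleaved tracks.
Track A: 1, 11, 12, 23, 35, 58, 93, 151, 244 — each term equals the sum of the previous two.
Track B: 79, 81, 83, 85, 87, 89, 91, 93, 95 — arithmetic, step +2.
Term 19 comes from track A (its 10th entry): 395.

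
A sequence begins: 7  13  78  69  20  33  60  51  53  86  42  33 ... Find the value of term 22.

Positions follow the repeating pattern AABB; grouping by letter gives 2 tracks.
Track A = 7, 13, 20, 33, 53, 86: a Fibonacci-like recurrence a_n = a_{n-1} + a_{n-2}.
Track B = 78, 69, 60, 51, 42, 33: linear: a_n = 87 − 9·n.
The 22nd slot belongs to track A; its 12th term is 1542.

1542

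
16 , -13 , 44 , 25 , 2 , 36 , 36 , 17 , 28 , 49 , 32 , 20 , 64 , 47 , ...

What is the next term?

Split by position mod 3 into 3 tracks.
Subsequence A = 16, 25, 36, 49, 64: consecutive squares n² from n = 4.
Subsequence B = -13, 2, 17, 32, 47: arithmetic with common difference +15.
Subsequence C = 44, 36, 28, 20: subtracting 8 each time.
Term 15 comes from subsequence C (its 5th entry): 12.

12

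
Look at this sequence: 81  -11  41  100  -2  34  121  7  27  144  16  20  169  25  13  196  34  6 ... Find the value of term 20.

43

Taking every 3rd term gives 3 separate tracks.
Stream A = 81, 100, 121, 144, 169, 196: perfect squares starting at 9².
Stream B = -11, -2, 7, 16, 25, 34: adding 9 each time.
Stream C = 41, 34, 27, 20, 13, 6: arithmetic, step −7.
Position 20 falls in stream B as its term 7, giving 43.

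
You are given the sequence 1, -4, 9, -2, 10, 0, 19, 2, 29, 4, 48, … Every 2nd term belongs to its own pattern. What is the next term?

Odd-indexed and even-indexed terms follow separate rules.
Subsequence A is 1, 9, 10, 19, 29, 48, which is Fibonacci-style (each term is the sum of the two before it).
Subsequence B is -4, -2, 0, 2, 4, which is adding 2 each time.
Position 12 → subsequence B, term 6 = 6.

6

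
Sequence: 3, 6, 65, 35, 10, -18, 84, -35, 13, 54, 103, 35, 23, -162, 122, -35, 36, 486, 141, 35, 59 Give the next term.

-1458

Split by position mod 4 into 4 tracks.
Subsequence A: 3, 10, 13, 23, 36, 59 — each term equals the sum of the previous two.
Subsequence B: 6, -18, 54, -162, 486 — geometric with ratio -3.
Subsequence C: 65, 84, 103, 122, 141 — arithmetic with common difference +19.
Subsequence D: 35, -35, 35, -35, 35 — oscillating between 35 and -35.
The 22nd slot belongs to subsequence B; its 6th term is -1458.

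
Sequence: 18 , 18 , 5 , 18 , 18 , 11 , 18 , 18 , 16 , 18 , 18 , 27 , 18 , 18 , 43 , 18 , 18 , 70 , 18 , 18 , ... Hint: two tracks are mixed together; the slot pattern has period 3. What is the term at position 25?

18

Reading positions in blocks of 3 reveals the pattern AAB — 2 tracks woven together.
Track A: 18, 18, 18, 18, 18, 18, 18, 18, 18, 18, 18, 18, 18, 18 — the constant sequence 18.
Track B: 5, 11, 16, 27, 43, 70 — a Fibonacci-like recurrence a_n = a_{n-1} + a_{n-2}.
Term 25 comes from track A (its 17th entry): 18.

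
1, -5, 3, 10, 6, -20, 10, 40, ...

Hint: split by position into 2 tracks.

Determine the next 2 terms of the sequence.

Taking every 2nd term gives 2 separate tracks.
Stream A: 1, 3, 6, 10. Triangular numbers n(n+1)/2 for n = 1, 2, ….
Stream B: -5, 10, -20, 40. Geometric with ratio -2.
Position 9 → stream A, term 5 = 15.
Position 10 falls in stream B as its term 5, giving -80.

15, -80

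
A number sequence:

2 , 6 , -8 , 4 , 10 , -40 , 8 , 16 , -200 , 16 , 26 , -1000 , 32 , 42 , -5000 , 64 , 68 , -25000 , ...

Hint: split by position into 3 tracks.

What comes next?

128

The terms cycle through 3 interleaved subsequences.
Subsequence A = 2, 4, 8, 16, 32, 64: successive powers of 2.
Subsequence B = 6, 10, 16, 26, 42, 68: a Fibonacci-like recurrence a_n = a_{n-1} + a_{n-2}.
Subsequence C = -8, -40, -200, -1000, -5000, -25000: geometric, ×5 each step.
Position 19 → subsequence A, term 7 = 128.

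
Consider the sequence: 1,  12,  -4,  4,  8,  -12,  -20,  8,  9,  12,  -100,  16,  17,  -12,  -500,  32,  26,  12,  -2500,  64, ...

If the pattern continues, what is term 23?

Taking every 4th term gives 4 separate tracks.
Subsequence A: 1, 8, 9, 17, 26 — a Fibonacci-like recurrence a_n = a_{n-1} + a_{n-2}.
Subsequence B: 12, -12, 12, -12, 12 — the oscillation 12·(−1)^(n+1).
Subsequence C: -4, -20, -100, -500, -2500 — a geometric progression (common ratio 5).
Subsequence D: 4, 8, 16, 32, 64 — powers of 2.
Term 23 comes from subsequence C (its 6th entry): -12500.

-12500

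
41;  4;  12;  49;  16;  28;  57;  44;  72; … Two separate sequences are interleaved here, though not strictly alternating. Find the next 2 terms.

Reading positions in blocks of 3 reveals the pattern ABB — 2 tracks woven together.
Subsequence A = 41, 49, 57: arithmetic, step +8.
Subsequence B = 4, 12, 16, 28, 44, 72: a Fibonacci-like recurrence a_n = a_{n-1} + a_{n-2}.
Term 10 comes from subsequence A (its 4th entry): 65.
Position 11 falls in subsequence B as its term 7, giving 116.

65, 116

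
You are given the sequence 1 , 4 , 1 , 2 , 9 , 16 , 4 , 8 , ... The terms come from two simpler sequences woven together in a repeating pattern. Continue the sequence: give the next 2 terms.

25, 36

The slot pattern repeats as AABB (period 4), so there are 2 interleaved tracks.
Subsequence A: 1, 4, 9, 16. Perfect squares starting at 1².
Subsequence B: 1, 2, 4, 8. Powers 2^0, 2^1, 2^2, ….
The 9th slot belongs to subsequence A; its 5th term is 25.
Term 10 comes from subsequence A (its 6th entry): 36.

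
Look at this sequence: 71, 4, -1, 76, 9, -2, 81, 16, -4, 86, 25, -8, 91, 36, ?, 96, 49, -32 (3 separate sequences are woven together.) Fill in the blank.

-16

Taking every 3rd term gives 3 separate tracks.
Stream A: 71, 76, 81, 86, 91, 96. Arithmetic with common difference +5.
Stream B: 4, 9, 16, 25, 36, 49. The squares 2², 3², 4², ….
Stream C: -1, -2, -4, -8, ?, -32. Geometric, ×2 each step.
So the missing entry in stream C is -16.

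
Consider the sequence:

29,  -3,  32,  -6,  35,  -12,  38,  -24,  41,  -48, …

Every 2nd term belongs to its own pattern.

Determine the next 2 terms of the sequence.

The terms cycle through 2 interleaved subsequences.
Track A: 29, 32, 35, 38, 41 — adding 3 each time.
Track B: -3, -6, -12, -24, -48 — a geometric progression (common ratio 2).
Position 11 falls in track A as its term 6, giving 44.
The 12th slot belongs to track B; its 6th term is -96.

44, -96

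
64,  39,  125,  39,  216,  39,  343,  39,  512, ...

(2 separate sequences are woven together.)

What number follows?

39

The terms cycle through 2 interleaved subsequences.
Stream A = 64, 125, 216, 343, 512: the cubes 4³, 5³, 6³, ….
Stream B = 39, 39, 39, 39: constant 39.
Position 10 → stream B, term 5 = 39.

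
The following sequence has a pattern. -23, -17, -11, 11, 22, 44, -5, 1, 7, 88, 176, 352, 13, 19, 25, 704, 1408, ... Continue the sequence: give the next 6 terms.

2816, 31, 37, 43, 5632, 11264

Reading positions in blocks of 6 reveals the pattern AAABBB — 2 tracks woven together.
Track A is -23, -17, -11, -5, 1, 7, 13, 19, 25, which is linear: a_n = -29 + 6·n.
Track B is 11, 22, 44, 88, 176, 352, 704, 1408, which is a geometric progression (common ratio 2).
Position 18 → track B, term 9 = 2816.
The 19th slot belongs to track A; its 10th term is 31.
The 20th slot belongs to track A; its 11th term is 37.
Position 21 falls in track A as its term 12, giving 43.
The 22nd slot belongs to track B; its 10th term is 5632.
Term 23 comes from track B (its 11th entry): 11264.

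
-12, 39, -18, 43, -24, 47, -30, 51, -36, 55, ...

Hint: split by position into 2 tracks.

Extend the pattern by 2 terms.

The terms cycle through 2 interleaved subsequences.
Track A is -12, -18, -24, -30, -36, which is linear: a_n = -6 − 6·n.
Track B is 39, 43, 47, 51, 55, which is linear: a_n = 35 + 4·n.
The 11th slot belongs to track A; its 6th term is -42.
The 12th slot belongs to track B; its 6th term is 59.

-42, 59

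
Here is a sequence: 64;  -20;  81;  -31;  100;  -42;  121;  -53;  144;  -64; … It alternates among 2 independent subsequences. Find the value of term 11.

Taking every 2nd term gives 2 separate tracks.
Track A: 64, 81, 100, 121, 144 — the squares 8², 9², 10², ….
Track B: -20, -31, -42, -53, -64 — linear: a_n = -9 − 11·n.
Position 11 falls in track A as its term 6, giving 169.

169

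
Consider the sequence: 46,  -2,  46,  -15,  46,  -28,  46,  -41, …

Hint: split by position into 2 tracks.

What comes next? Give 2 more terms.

Odd-indexed and even-indexed terms follow separate rules.
Subsequence A = 46, 46, 46, 46: always 46.
Subsequence B = -2, -15, -28, -41: arithmetic with common difference −13.
Position 9 falls in subsequence A as its term 5, giving 46.
The 10th slot belongs to subsequence B; its 5th term is -54.

46, -54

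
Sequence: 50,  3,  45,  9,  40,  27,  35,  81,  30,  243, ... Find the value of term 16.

Split by position mod 2 into 2 tracks.
Stream A: 50, 45, 40, 35, 30. Linear: a_n = 55 − 5·n.
Stream B: 3, 9, 27, 81, 243. Powers 3^1, 3^2, 3^3, ….
Position 16 → stream B, term 8 = 6561.

6561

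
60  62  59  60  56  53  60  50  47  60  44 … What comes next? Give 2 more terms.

Positions follow the repeating pattern ABB; grouping by letter gives 2 tracks.
Track A: 60, 60, 60, 60 (always 60).
Track B: 62, 59, 56, 53, 50, 47, 44 (subtracting 3 each time).
Position 12 falls in track B as its term 8, giving 41.
Position 13 → track A, term 5 = 60.

41, 60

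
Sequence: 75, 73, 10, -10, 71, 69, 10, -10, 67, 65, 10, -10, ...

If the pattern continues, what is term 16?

Reading positions in blocks of 4 reveals the pattern AABB — 2 tracks woven together.
Stream A: 75, 73, 71, 69, 67, 65. Arithmetic with common difference −2.
Stream B: 10, -10, 10, -10, 10, -10. The oscillation 10·(−1)^(n+1).
Position 16 → stream B, term 8 = -10.

-10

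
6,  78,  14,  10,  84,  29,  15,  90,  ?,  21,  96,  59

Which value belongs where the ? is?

Taking every 3rd term gives 3 separate tracks.
Subsequence A = 6, 10, 15, 21: the triangular numbers T_3, T_4, ….
Subsequence B = 78, 84, 90, 96: adding 6 each time.
Subsequence C = 14, 29, ?, 59: adding 15 each time.
The gap is subsequence C's term 3; the rule gives 44.

44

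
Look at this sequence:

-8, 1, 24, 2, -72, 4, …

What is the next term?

Positions 1, 3, 5, … form one subsequence and positions 2, 4, 6, … form another.
Track A is -8, 24, -72, which is a geometric progression (common ratio -3).
Track B is 1, 2, 4, which is powers of 2.
Position 7 → track A, term 4 = 216.

216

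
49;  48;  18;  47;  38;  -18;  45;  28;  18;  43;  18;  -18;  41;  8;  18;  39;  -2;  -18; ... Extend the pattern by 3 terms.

37, -12, 18

Split by position mod 3: positions 1, 4, 7, … form one track, and each other residue class forms its own.
Stream A: 49, 47, 45, 43, 41, 39 — linear: a_n = 51 − 2·n.
Stream B: 48, 38, 28, 18, 8, -2 — linear: a_n = 58 − 10·n.
Stream C: 18, -18, 18, -18, 18, -18 — alternating ±18.
Position 19 falls in stream A as its term 7, giving 37.
Term 20 comes from stream B (its 7th entry): -12.
The 21st slot belongs to stream C; its 7th term is 18.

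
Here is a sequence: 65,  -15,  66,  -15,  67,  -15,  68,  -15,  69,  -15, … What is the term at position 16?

-15

Taking every 2nd term gives 2 separate tracks.
Track A: 65, 66, 67, 68, 69 — adding 1 each time.
Track B: -15, -15, -15, -15, -15 — constant -15.
Position 16 → track B, term 8 = -15.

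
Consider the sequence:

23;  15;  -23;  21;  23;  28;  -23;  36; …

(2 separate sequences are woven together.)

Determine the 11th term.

Positions 1, 3, 5, … form one subsequence and positions 2, 4, 6, … form another.
Stream A is 23, -23, 23, -23, which is the oscillation 23·(−1)^(n+1).
Stream B is 15, 21, 28, 36, which is triangular numbers starting at T_5.
Term 11 comes from stream A (its 6th entry): -23.

-23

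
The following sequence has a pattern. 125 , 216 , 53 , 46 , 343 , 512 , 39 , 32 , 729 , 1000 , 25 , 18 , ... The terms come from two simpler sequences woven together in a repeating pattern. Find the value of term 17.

2197

The slot pattern repeats as AABB (period 4), so there are 2 interleaved tracks.
Subsequence A: 125, 216, 343, 512, 729, 1000 (perfect cubes starting at 5³).
Subsequence B: 53, 46, 39, 32, 25, 18 (arithmetic, step −7).
The 17th slot belongs to subsequence A; its 9th term is 2197.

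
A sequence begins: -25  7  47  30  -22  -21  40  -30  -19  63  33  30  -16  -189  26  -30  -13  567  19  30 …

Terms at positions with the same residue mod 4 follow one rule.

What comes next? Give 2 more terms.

Split by position mod 4 into 4 tracks.
Stream A is -25, -22, -19, -16, -13, which is arithmetic, step +3.
Stream B is 7, -21, 63, -189, 567, which is geometric with ratio -3.
Stream C is 47, 40, 33, 26, 19, which is arithmetic with common difference −7.
Stream D is 30, -30, 30, -30, 30, which is the oscillation 30·(−1)^(n+1).
The 21st slot belongs to stream A; its 6th term is -10.
Term 22 comes from stream B (its 6th entry): -1701.

-10, -1701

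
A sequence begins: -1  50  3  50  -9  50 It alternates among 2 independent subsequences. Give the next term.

The terms cycle through 2 interleaved subsequences.
Stream A is -1, 3, -9, which is geometric with ratio -3.
Stream B is 50, 50, 50, which is the constant sequence 50.
Position 7 → stream A, term 4 = 27.

27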